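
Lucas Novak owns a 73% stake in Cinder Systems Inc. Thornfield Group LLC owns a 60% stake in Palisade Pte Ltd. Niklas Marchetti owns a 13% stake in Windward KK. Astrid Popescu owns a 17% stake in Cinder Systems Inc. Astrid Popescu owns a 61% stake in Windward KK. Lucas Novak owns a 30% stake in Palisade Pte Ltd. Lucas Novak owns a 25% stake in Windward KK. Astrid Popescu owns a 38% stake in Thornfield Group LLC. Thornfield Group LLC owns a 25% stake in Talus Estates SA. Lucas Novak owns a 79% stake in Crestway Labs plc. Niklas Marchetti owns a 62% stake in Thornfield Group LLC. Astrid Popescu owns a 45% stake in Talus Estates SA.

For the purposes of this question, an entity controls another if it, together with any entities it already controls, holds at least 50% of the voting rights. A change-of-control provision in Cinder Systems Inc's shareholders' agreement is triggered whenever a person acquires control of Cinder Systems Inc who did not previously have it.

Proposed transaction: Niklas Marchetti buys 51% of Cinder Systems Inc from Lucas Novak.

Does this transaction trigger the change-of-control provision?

Yes

The purchase adds only to Niklas's holdings (Lucas's stake shrinks), so Niklas is the only person who could newly come to control Cinder.
Niklas holds 62% of Thornfield, so Niklas controls Thornfield.
Thornfield holds 60% of Palisade, so Niklas controls Palisade.
Neither Niklas nor any entity Niklas controls holds any voting interest in Cinder.
So before the transaction, Niklas does not control Cinder.
After the purchase, Niklas holds 51% of Cinder directly, and Lucas's stake falls to 22%.
Niklas holds 51% of Cinder, so Niklas controls Cinder.
Niklas did not control Cinder before and does after, so the clause is triggered.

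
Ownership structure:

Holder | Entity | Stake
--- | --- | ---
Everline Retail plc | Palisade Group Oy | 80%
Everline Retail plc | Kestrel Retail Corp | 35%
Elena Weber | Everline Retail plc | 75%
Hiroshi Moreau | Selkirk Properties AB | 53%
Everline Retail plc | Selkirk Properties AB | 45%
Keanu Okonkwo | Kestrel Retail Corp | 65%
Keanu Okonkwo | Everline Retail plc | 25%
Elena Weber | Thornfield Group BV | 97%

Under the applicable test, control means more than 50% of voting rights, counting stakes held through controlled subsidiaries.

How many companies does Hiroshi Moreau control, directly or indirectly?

Hiroshi holds 53% of Selkirk, so Hiroshi controls Selkirk.
No other company's threshold is met.
Hiroshi controls 1 company.

1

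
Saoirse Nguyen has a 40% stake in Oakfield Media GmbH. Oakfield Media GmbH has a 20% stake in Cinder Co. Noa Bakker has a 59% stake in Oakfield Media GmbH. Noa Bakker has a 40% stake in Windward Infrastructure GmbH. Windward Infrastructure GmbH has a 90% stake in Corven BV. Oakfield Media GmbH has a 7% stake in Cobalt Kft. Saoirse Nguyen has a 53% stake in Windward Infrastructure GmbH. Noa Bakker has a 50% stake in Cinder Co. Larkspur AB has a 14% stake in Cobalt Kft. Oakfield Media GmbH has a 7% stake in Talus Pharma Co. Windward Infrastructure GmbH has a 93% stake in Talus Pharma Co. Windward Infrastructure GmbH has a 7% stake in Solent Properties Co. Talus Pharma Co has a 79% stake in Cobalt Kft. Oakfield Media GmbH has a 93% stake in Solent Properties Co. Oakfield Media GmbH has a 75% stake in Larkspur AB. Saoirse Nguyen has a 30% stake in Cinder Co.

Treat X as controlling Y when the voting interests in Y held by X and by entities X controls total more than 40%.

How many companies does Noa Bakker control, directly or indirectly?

Noa holds 59% of Oakfield, so Noa controls Oakfield.
Oakfield and Noa together hold 20% + 50% = 70% of Cinder, so Noa controls Cinder.
Oakfield holds 75% of Larkspur, so Noa controls Larkspur.
Oakfield holds 93% of Solent, so Noa controls Solent.
No other company's threshold is met.
Noa controls 4 companies.

4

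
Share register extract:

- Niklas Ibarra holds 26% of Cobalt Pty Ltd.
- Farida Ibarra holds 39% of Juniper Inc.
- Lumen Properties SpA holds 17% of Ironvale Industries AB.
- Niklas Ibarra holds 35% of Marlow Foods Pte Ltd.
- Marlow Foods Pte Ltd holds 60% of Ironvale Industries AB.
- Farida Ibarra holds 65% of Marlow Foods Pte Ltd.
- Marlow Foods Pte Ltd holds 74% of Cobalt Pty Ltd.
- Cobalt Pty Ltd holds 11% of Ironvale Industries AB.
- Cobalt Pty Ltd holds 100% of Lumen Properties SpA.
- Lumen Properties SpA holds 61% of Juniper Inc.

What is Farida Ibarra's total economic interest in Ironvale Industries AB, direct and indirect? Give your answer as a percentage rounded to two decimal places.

52.47%

Farida reaches Ironvale along 3 paths.
Via Marlow: 65% × 60% = 39%.
Via Marlow → Cobalt → Lumen: 65% × 74% × 100% × 17% = 8.177%.
Via Marlow → Cobalt: 65% × 74% × 11% = 5.291%.
Total: 39% + 8.177% + 5.291% = 52.468%.
Rounded: 52.47%.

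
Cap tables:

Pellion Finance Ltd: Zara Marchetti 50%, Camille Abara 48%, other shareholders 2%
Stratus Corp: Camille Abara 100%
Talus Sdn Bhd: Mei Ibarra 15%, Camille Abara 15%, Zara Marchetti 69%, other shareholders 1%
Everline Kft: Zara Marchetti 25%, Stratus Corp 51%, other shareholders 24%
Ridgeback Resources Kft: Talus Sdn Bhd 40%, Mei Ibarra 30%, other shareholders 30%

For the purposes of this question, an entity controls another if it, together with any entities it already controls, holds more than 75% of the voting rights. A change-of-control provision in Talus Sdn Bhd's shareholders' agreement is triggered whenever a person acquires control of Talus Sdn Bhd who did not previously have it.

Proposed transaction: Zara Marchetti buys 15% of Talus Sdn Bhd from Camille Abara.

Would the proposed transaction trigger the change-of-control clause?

The purchase adds only to Zara's holdings (Camille's stake shrinks), so Zara is the only person who could newly come to control Talus.
Zara's largest direct stake is 69% in Talus, which does not meet the threshold, so Zara controls no company.
In Talus, Zara's side holds only 69%, not > 75%.
So before the transaction, Zara does not control Talus.
After the purchase, Zara's direct stake in Talus rises to 69% + 15% = 84%, and Camille's stake falls to 0%.
Zara holds 84% of Talus, so Zara controls Talus.
Zara did not control Talus before and does after, so the clause is triggered.

Yes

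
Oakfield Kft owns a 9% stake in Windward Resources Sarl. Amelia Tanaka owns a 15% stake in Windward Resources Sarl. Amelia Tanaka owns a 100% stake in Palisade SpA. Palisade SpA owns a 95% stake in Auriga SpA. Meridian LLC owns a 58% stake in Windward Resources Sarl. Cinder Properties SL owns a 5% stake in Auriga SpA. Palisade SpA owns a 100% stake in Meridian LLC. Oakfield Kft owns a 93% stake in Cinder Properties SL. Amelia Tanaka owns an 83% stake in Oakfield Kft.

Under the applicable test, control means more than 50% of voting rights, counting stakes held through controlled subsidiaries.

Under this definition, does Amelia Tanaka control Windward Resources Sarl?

Yes

Amelia holds 83% of Oakfield, so Amelia controls Oakfield.
Amelia holds 100% of Palisade, so Amelia controls Palisade.
Palisade holds 100% of Meridian, so Amelia controls Meridian.
Amelia and Meridian and Oakfield together hold 15% + 58% + 9% = 82% of Windward, so Amelia controls Windward.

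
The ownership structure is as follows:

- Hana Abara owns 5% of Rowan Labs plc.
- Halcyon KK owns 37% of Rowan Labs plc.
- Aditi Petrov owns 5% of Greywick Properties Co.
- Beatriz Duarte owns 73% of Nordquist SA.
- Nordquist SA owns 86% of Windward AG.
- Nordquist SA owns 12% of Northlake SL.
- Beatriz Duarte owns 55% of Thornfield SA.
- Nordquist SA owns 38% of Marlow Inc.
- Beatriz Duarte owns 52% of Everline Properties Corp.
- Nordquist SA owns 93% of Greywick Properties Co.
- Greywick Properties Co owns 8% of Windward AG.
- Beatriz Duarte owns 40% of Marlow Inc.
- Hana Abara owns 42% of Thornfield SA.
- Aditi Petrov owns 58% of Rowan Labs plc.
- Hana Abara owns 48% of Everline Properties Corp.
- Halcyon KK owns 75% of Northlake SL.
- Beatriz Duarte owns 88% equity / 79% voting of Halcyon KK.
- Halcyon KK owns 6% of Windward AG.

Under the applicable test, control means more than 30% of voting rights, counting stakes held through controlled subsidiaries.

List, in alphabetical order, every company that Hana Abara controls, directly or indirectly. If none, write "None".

Everline Properties Corp, Thornfield SA

Hana holds 42% of Thornfield, so Hana controls Thornfield.
Hana holds 48% of Everline, so Hana controls Everline.
No other company's threshold is met.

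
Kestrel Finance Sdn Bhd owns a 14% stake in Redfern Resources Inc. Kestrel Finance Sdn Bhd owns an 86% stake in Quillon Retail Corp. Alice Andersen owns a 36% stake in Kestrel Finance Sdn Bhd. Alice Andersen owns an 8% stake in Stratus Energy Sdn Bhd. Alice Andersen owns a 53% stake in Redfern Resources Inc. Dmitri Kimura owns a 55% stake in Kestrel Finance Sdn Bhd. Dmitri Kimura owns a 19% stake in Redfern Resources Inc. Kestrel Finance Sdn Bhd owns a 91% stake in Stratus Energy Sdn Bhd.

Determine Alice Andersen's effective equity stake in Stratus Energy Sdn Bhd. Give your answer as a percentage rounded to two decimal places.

40.76%

Alice reaches Stratus along 2 paths.
Via Kestrel: 36% × 91% = 32.76%.
Direct stake: 8% = 8%.
Total: 32.76% + 8% = 40.76%.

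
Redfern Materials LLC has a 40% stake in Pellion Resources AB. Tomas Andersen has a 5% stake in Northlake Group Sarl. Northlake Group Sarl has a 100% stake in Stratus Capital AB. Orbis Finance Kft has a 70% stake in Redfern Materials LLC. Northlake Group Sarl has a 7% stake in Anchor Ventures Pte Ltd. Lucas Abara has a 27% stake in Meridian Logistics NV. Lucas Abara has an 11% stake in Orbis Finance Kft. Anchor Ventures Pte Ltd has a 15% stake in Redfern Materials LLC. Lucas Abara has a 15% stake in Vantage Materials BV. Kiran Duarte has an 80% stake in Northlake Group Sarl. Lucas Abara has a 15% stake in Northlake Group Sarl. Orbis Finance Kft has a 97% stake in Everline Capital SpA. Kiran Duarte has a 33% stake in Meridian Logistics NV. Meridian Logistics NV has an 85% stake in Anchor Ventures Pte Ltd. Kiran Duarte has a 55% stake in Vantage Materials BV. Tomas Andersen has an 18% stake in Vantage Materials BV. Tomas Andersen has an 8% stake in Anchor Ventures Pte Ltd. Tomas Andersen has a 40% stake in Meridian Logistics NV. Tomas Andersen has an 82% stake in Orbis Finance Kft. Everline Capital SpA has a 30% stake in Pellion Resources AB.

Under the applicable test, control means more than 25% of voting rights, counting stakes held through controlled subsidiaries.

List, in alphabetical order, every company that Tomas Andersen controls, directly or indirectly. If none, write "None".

Anchor Ventures Pte Ltd, Everline Capital SpA, Meridian Logistics NV, Orbis Finance Kft, Pellion Resources AB, Redfern Materials LLC

Tomas holds 40% of Meridian, so Tomas controls Meridian.
Meridian and Tomas together hold 85% + 8% = 93% of Anchor, so Tomas controls Anchor.
Tomas holds 82% of Orbis, so Tomas controls Orbis.
Orbis and Anchor together hold 70% + 15% = 85% of Redfern, so Tomas controls Redfern.
Orbis holds 97% of Everline, so Tomas controls Everline.
Everline and Redfern together hold 30% + 40% = 70% of Pellion, so Tomas controls Pellion.
No other company's threshold is met.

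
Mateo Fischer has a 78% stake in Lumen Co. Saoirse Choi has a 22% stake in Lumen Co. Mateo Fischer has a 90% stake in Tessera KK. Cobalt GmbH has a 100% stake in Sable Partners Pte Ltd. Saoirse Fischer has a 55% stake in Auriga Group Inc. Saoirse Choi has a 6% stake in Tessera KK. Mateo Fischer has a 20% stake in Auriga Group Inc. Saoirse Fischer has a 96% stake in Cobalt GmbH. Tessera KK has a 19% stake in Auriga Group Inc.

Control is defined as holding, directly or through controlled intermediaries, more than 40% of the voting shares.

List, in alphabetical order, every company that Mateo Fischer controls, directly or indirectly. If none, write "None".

Mateo holds 78% of Lumen, so Mateo controls Lumen.
Mateo holds 90% of Tessera, so Mateo controls Tessera.
No other company's threshold is met.

Lumen Co, Tessera KK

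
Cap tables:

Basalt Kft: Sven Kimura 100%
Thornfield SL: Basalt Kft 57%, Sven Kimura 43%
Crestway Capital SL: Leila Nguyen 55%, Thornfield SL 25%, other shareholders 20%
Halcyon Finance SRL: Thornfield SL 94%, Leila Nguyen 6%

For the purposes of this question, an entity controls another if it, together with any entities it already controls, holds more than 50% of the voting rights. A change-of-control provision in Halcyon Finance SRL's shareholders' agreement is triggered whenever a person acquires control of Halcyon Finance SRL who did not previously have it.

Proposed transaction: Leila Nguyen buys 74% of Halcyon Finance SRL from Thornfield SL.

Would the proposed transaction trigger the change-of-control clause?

Yes

The purchase adds only to Leila's holdings (Thornfield's stake shrinks), so Leila is the only person who could newly come to control Halcyon.
Leila holds 55% of Crestway, so Leila controls Crestway.
In Halcyon, Leila's side holds only 6%, not > 50%.
So before the transaction, Leila does not control Halcyon.
After the purchase, Leila's direct stake in Halcyon rises to 6% + 74% = 80%, and Thornfield's stake falls to 20%.
Leila holds 80% of Halcyon, so Leila controls Halcyon.
Leila did not control Halcyon before and does after, so the clause is triggered.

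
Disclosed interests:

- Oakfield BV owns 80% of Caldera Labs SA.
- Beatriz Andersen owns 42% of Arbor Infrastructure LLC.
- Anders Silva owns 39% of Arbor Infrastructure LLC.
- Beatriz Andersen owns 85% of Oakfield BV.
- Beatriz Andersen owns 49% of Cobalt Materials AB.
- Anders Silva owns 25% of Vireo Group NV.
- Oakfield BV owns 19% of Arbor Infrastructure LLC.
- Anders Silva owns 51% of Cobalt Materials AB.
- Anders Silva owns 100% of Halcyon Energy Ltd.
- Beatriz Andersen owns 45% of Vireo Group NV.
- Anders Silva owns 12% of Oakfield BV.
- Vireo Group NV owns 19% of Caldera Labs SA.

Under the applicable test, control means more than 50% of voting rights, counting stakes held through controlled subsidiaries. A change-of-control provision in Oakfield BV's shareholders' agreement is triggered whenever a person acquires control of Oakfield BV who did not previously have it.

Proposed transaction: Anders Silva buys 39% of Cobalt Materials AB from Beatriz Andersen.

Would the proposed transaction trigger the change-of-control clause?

No

The purchase adds only to Anders's holdings (Beatriz's stake shrinks), so Anders is the only person who could newly come to control Oakfield.
Anders holds 51% of Cobalt, so Anders controls Cobalt.
Anders holds 100% of Halcyon, so Anders controls Halcyon.
In Oakfield, Anders's side holds only 12%, not > 50%.
So before the transaction, Anders does not control Oakfield.
After the purchase, Anders's direct stake in Cobalt rises to 51% + 39% = 90%, and Beatriz's stake falls to 10%.
Anders holds 90% of Cobalt, so Anders controls Cobalt.
After the transaction, Anders's side holds 12% of Oakfield, not > 50%, so Anders still does not control Oakfield.
No new person acquires control, so the clause is not triggered.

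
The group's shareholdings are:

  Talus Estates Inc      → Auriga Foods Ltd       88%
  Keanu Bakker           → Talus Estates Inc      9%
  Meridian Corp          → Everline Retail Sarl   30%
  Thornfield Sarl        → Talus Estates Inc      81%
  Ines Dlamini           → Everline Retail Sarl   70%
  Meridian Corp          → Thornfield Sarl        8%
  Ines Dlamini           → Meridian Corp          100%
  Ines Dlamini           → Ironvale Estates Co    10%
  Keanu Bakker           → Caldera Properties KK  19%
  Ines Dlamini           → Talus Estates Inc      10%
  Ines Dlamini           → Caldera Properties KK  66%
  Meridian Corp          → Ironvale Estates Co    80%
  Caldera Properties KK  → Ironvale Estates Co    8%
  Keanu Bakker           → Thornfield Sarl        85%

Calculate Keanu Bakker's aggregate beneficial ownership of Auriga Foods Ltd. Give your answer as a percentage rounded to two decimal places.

Keanu reaches Auriga along 2 paths.
Via Talus: 9% × 88% = 7.92%.
Via Thornfield → Talus: 85% × 81% × 88% = 60.588%.
Total: 7.92% + 60.588% = 68.508%.
Rounded: 68.51%.

68.51%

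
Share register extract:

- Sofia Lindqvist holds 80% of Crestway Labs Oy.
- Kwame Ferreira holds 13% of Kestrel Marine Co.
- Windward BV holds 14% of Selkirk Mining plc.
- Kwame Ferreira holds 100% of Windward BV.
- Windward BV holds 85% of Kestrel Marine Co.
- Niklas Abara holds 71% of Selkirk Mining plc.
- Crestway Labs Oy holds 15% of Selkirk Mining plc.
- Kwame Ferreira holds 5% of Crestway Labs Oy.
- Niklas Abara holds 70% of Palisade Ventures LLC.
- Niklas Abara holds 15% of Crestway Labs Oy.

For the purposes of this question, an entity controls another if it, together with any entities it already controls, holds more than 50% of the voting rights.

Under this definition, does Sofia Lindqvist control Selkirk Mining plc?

No

Sofia holds 80% of Crestway, so Sofia controls Crestway.
In Selkirk, Sofia's side holds only 15%, not > 50%.
So Sofia does not control Selkirk.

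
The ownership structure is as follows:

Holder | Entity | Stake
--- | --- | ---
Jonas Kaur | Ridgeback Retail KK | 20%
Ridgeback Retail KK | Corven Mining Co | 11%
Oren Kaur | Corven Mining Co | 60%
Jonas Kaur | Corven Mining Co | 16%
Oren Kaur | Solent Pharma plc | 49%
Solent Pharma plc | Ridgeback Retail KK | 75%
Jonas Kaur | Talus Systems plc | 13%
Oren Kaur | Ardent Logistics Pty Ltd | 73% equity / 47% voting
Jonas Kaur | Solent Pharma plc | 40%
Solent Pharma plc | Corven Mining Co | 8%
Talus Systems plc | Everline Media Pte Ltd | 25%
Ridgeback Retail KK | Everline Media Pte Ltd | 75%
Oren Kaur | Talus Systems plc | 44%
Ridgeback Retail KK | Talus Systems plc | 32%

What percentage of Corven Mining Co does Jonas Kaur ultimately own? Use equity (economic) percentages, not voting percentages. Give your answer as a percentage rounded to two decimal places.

Jonas reaches Corven along 4 paths.
Via Solent: 40% × 8% = 3.2%.
Via Ridgeback: 20% × 11% = 2.2%.
Via Solent → Ridgeback: 40% × 75% × 11% = 3.3%.
Direct stake: 16% = 16%.
Total: 3.2% + 2.2% + 3.3% + 16% = 24.7%.
Rounded: 24.70%.

24.70%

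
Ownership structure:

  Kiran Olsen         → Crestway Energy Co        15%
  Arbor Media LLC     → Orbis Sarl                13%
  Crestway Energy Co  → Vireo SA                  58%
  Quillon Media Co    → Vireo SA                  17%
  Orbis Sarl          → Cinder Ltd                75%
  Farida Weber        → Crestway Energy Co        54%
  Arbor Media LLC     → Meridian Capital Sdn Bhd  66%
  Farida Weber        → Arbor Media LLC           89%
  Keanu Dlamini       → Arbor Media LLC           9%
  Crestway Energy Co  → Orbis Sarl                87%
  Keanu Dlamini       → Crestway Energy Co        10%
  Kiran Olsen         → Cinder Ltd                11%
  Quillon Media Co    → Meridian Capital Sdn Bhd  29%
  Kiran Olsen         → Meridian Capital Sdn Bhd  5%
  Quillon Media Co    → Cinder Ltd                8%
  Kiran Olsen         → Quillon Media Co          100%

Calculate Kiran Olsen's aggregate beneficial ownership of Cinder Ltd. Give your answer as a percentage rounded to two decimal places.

28.79%

Kiran reaches Cinder along 3 paths.
Via Crestway → Orbis: 15% × 87% × 75% = 9.7875%.
Via Quillon: 100% × 8% = 8%.
Direct stake: 11% = 11%.
Total: 9.7875% + 8% + 11% = 28.7875%.
Rounded: 28.79%.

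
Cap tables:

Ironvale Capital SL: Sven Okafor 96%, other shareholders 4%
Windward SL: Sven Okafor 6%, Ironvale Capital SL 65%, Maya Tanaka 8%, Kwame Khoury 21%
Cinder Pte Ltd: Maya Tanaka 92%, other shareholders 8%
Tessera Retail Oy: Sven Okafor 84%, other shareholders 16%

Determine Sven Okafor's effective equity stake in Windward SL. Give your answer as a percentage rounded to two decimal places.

68.40%

Sven reaches Windward along 2 paths.
Direct stake: 6% = 6%.
Via Ironvale: 96% × 65% = 62.4%.
Total: 6% + 62.4% = 68.4%.
Rounded: 68.40%.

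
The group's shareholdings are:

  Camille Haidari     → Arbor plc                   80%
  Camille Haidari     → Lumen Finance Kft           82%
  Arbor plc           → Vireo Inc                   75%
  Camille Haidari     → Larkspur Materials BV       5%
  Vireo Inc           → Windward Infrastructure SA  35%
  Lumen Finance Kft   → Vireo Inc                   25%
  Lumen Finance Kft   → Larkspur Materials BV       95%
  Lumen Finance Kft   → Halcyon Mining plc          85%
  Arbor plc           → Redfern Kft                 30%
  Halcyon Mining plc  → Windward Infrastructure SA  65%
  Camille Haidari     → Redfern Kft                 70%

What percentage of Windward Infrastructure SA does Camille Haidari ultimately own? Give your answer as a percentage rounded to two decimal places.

73.48%

Camille reaches Windward along 3 paths.
Via Lumen → Vireo: 82% × 25% × 35% = 7.175%.
Via Arbor → Vireo: 80% × 75% × 35% = 21%.
Via Lumen → Halcyon: 82% × 85% × 65% = 45.305%.
Total: 7.175% + 21% + 45.305% = 73.48%.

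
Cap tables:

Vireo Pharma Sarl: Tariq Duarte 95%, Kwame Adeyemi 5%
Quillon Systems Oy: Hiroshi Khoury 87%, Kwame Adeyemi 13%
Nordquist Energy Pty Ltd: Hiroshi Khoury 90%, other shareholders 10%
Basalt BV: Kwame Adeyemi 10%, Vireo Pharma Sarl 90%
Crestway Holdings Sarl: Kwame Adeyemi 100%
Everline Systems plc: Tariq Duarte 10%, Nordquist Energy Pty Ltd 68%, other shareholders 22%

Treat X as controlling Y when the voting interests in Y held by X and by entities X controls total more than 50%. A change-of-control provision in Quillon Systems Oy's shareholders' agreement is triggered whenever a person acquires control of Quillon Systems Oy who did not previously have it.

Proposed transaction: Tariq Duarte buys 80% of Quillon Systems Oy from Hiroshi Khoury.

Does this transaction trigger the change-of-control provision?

The purchase adds only to Tariq's holdings (Hiroshi's stake shrinks), so Tariq is the only person who could newly come to control Quillon.
Tariq holds 95% of Vireo, so Tariq controls Vireo.
Vireo holds 90% of Basalt, so Tariq controls Basalt.
Neither Tariq nor any entity Tariq controls holds any voting interest in Quillon.
So before the transaction, Tariq does not control Quillon.
After the purchase, Tariq holds 80% of Quillon directly, and Hiroshi's stake falls to 7%.
Tariq holds 80% of Quillon, so Tariq controls Quillon.
Tariq did not control Quillon before and does after, so the clause is triggered.

Yes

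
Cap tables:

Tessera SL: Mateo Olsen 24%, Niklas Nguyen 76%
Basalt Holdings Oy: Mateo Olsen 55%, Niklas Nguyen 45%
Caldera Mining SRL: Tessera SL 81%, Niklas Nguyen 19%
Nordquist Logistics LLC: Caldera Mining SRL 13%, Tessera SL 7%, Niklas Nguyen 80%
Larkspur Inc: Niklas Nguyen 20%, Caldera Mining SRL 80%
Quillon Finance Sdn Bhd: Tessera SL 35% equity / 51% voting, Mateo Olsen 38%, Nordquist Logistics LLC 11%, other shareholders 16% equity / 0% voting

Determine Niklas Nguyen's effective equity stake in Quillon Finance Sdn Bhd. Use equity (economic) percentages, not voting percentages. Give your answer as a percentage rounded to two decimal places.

37.14%

Niklas reaches Quillon along 5 paths.
Via Tessera: 76% × 35% = 26.6%.
Via Tessera → Caldera → Nordquist: 76% × 81% × 13% × 11% = 0.880308%.
Via Caldera → Nordquist: 19% × 13% × 11% = 0.2717%.
Via Tessera → Nordquist: 76% × 7% × 11% = 0.5852%.
Via Nordquist: 80% × 11% = 8.8%.
Total: 26.6% + 0.880308% + 0.2717% + 0.5852% + 8.8% = 37.137208%.
Rounded: 37.14%.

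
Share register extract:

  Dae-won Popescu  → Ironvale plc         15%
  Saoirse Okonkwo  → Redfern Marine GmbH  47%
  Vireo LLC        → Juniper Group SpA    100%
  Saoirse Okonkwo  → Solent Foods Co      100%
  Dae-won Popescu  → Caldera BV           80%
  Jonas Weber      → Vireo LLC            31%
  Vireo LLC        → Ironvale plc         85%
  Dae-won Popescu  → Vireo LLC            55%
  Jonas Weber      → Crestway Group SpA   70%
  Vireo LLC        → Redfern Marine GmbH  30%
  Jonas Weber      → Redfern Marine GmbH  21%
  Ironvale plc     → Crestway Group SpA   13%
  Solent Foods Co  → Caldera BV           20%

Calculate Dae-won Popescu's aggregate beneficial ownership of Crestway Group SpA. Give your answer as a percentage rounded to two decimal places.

Dae-won reaches Crestway along 2 paths.
Via Ironvale: 15% × 13% = 1.95%.
Via Vireo → Ironvale: 55% × 85% × 13% = 6.0775%.
Total: 1.95% + 6.0775% = 8.0275%.
Rounded: 8.03%.

8.03%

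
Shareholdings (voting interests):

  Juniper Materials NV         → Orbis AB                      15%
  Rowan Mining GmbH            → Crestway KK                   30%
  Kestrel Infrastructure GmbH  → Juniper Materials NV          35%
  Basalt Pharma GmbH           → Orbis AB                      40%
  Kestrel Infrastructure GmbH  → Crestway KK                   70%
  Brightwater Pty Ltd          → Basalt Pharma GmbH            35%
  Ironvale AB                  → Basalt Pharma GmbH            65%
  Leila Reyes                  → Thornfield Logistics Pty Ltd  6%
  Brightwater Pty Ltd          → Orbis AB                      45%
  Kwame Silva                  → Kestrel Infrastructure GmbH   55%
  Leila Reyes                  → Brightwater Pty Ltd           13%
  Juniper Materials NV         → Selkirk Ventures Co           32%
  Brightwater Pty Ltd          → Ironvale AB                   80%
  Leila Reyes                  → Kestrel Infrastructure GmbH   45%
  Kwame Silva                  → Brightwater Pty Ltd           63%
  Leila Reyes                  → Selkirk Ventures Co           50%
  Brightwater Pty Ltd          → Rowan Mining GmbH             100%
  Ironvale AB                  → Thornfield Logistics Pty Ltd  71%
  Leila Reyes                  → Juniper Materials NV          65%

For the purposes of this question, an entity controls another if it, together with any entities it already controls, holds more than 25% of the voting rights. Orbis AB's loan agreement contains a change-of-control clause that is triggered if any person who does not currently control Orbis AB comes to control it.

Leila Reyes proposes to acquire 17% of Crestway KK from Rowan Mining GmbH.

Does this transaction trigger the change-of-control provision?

The purchase adds only to Leila's holdings (Rowan's stake shrinks), so Leila is the only person who could newly come to control Orbis.
Leila holds 45% of Kestrel, so Leila controls Kestrel.
Kestrel and Leila together hold 35% + 65% = 100% of Juniper, so Leila controls Juniper.
Juniper and Leila together hold 32% + 50% = 82% of Selkirk, so Leila controls Selkirk.
Kestrel holds 70% of Crestway, so Leila controls Crestway.
In Orbis, Leila's side holds only 15%, not > 25%.
So before the transaction, Leila does not control Orbis.
After the purchase, Leila holds 17% of Crestway directly, and Rowan's stake falls to 13%.
Kestrel and Leila together hold 70% + 17% = 87% of Crestway, so Leila controls Crestway.
After the transaction, Leila's side holds 15% of Orbis, not > 25%, so Leila still does not control Orbis.
No new person acquires control, so the clause is not triggered.

No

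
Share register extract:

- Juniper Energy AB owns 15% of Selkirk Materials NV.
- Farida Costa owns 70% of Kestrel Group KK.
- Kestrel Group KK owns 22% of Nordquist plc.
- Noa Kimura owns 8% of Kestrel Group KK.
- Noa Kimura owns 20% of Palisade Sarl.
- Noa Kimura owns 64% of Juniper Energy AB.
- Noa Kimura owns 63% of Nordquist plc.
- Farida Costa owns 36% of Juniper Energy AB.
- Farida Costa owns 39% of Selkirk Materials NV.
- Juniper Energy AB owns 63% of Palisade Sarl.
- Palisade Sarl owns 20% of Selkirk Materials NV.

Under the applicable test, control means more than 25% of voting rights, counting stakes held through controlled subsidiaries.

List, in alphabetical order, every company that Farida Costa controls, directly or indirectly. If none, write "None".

Farida holds 70% of Kestrel, so Farida controls Kestrel.
Farida holds 36% of Juniper, so Farida controls Juniper.
Juniper holds 63% of Palisade, so Farida controls Palisade.
Farida and Juniper and Palisade together hold 39% + 15% + 20% = 74% of Selkirk, so Farida controls Selkirk.
No other company's threshold is met.

Juniper Energy AB, Kestrel Group KK, Palisade Sarl, Selkirk Materials NV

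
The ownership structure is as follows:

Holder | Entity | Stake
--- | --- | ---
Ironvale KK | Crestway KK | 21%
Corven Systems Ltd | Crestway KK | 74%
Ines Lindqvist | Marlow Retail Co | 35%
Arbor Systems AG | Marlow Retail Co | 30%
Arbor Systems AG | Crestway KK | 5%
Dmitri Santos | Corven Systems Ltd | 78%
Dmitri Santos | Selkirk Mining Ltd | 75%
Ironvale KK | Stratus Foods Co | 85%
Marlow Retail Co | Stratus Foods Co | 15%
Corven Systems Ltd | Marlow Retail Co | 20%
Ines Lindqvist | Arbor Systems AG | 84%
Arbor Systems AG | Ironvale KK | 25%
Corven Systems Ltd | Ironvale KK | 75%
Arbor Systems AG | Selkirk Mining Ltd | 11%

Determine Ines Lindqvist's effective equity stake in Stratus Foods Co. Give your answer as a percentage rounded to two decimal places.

26.88%

Ines reaches Stratus along 3 paths.
Via Marlow: 35% × 15% = 5.25%.
Via Arbor → Marlow: 84% × 30% × 15% = 3.78%.
Via Arbor → Ironvale: 84% × 25% × 85% = 17.85%.
Total: 5.25% + 3.78% + 17.85% = 26.88%.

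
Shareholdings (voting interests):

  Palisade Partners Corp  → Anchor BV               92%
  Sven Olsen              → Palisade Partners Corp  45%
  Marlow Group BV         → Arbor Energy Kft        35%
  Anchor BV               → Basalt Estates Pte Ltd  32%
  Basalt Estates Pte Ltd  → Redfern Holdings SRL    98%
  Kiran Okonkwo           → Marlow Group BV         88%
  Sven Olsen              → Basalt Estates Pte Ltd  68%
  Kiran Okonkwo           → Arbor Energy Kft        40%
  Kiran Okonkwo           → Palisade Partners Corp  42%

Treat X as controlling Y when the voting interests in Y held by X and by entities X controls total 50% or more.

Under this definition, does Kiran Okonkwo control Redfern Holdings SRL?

No

Kiran holds 88% of Marlow, so Kiran controls Marlow.
Kiran and Marlow together hold 40% + 35% = 75% of Arbor, so Kiran controls Arbor.
Neither Kiran nor any entity Kiran controls holds any voting interest in Redfern.
So Kiran does not control Redfern.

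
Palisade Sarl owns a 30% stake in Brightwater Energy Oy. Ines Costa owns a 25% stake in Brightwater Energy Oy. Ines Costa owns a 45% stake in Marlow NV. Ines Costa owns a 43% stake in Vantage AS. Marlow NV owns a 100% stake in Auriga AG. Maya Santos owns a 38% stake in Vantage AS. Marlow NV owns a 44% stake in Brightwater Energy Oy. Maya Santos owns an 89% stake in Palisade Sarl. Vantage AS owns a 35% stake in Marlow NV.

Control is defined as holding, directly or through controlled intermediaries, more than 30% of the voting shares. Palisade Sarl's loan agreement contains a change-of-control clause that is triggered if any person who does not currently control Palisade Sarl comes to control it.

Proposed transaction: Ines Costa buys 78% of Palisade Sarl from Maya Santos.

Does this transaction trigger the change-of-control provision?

Yes

The purchase adds only to Ines's holdings (Maya's stake shrinks), so Ines is the only person who could newly come to control Palisade.
Ines holds 43% of Vantage, so Ines controls Vantage.
Ines and Vantage together hold 45% + 35% = 80% of Marlow, so Ines controls Marlow.
Ines and Marlow together hold 25% + 44% = 69% of Brightwater, so Ines controls Brightwater.
Marlow holds 100% of Auriga, so Ines controls Auriga.
Neither Ines nor any entity Ines controls holds any voting interest in Palisade.
So before the transaction, Ines does not control Palisade.
After the purchase, Ines holds 78% of Palisade directly, and Maya's stake falls to 11%.
Ines holds 78% of Palisade, so Ines controls Palisade.
Ines did not control Palisade before and does after, so the clause is triggered.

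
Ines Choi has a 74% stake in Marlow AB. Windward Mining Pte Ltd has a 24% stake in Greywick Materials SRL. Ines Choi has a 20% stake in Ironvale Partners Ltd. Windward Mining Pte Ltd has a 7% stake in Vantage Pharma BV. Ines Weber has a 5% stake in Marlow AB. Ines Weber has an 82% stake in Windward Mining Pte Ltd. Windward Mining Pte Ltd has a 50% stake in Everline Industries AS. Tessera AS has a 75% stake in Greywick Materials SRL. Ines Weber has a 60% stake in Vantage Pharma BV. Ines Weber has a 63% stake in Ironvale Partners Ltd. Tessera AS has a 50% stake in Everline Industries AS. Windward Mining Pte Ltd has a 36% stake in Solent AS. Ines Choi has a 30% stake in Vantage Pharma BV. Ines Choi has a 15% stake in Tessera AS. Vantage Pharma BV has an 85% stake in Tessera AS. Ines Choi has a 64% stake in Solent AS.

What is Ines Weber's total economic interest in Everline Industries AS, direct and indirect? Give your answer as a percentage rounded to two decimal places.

Ines Weber reaches Everline along 3 paths.
Via Windward: 82% × 50% = 41%.
Via Vantage → Tessera: 60% × 85% × 50% = 25.5%.
Via Windward → Vantage → Tessera: 82% × 7% × 85% × 50% = 2.4395%.
Total: 41% + 25.5% + 2.4395% = 68.9395%.
Rounded: 68.94%.

68.94%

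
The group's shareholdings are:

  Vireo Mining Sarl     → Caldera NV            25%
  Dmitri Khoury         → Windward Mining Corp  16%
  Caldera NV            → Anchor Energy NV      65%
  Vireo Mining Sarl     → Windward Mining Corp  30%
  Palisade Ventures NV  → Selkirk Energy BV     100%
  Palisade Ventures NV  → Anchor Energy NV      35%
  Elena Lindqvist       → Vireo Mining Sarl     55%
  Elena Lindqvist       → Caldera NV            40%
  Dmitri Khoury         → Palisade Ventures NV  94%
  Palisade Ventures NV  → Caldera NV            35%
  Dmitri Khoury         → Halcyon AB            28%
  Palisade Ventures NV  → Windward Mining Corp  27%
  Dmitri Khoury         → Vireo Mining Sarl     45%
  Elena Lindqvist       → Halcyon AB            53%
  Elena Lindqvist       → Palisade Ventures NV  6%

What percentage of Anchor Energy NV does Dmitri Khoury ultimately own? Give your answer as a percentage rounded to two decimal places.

61.60%

Dmitri reaches Anchor along 3 paths.
Via Palisade: 94% × 35% = 32.9%.
Via Palisade → Caldera: 94% × 35% × 65% = 21.385%.
Via Vireo → Caldera: 45% × 25% × 65% = 7.3125%.
Total: 32.9% + 21.385% + 7.3125% = 61.5975%.
Rounded: 61.60%.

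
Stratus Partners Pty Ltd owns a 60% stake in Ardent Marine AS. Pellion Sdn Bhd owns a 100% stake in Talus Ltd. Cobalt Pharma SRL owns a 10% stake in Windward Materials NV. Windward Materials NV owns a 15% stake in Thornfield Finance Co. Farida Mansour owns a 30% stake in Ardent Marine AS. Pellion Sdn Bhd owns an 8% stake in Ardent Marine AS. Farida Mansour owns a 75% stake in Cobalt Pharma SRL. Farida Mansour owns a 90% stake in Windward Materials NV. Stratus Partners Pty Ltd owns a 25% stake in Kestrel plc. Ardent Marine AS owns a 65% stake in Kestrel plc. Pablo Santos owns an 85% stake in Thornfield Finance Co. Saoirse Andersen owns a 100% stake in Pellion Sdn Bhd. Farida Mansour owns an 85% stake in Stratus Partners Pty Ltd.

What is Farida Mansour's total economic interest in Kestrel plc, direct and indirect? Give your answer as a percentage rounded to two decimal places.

73.90%

Farida reaches Kestrel along 3 paths.
Via Ardent: 30% × 65% = 19.5%.
Via Stratus → Ardent: 85% × 60% × 65% = 33.15%.
Via Stratus: 85% × 25% = 21.25%.
Total: 19.5% + 33.15% + 21.25% = 73.9%.
Rounded: 73.90%.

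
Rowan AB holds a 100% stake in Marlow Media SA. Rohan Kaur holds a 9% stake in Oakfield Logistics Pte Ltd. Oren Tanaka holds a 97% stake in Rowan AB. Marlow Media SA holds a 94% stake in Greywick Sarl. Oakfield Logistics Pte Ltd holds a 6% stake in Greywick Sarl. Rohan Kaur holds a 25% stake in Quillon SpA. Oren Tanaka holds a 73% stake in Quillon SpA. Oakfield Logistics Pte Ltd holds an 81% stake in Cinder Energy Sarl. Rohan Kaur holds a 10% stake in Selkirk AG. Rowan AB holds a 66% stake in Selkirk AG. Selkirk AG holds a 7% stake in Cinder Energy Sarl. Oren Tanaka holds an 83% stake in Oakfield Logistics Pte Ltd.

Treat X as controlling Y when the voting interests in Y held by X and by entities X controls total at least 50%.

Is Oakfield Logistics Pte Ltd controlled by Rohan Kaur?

No

Rohan's largest direct stake is 25% in Quillon, which does not meet the threshold, so Rohan controls no company.
In Oakfield, Rohan's side holds only 9%, not ≥ 50%.
So Rohan does not control Oakfield.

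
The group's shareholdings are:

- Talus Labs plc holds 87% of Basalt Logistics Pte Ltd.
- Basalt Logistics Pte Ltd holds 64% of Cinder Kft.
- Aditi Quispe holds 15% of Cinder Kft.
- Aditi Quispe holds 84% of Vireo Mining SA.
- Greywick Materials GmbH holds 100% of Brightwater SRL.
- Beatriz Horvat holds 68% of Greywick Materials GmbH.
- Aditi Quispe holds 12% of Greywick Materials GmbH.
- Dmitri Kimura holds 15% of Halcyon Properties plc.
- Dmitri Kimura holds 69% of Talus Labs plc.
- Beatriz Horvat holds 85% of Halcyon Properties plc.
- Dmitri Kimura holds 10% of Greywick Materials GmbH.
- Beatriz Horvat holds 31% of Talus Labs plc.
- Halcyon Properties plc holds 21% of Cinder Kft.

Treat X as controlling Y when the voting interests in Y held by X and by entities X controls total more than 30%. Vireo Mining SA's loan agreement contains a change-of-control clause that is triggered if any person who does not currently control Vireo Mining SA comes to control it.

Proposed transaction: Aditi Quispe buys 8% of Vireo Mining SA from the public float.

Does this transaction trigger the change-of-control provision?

No

The purchase changes only Aditi's holdings, so Aditi is the only person who could newly come to control Vireo.
Aditi holds 84% of Vireo, so Aditi controls Vireo.
So Aditi already controls Vireo before the transaction.
After the purchase, Aditi's direct stake in Vireo rises to 84% + 8% = 92%.
Aditi controlled Vireo already, so this is not a new person acquiring control; every other person's position is unchanged or reduced.
No new person acquires control, so the clause is not triggered.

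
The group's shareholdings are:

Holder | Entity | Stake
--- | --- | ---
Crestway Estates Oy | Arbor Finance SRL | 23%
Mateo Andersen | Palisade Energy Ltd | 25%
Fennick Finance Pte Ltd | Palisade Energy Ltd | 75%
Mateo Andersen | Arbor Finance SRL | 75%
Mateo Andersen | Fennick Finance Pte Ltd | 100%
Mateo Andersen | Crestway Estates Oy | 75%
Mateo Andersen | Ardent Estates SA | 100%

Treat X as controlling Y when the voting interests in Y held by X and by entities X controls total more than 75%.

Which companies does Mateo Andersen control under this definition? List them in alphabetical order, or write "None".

Mateo holds 100% of Fennick, so Mateo controls Fennick.
Fennick and Mateo together hold 75% + 25% = 100% of Palisade, so Mateo controls Palisade.
Mateo holds 100% of Ardent, so Mateo controls Ardent.
No other company's threshold is met.

Ardent Estates SA, Fennick Finance Pte Ltd, Palisade Energy Ltd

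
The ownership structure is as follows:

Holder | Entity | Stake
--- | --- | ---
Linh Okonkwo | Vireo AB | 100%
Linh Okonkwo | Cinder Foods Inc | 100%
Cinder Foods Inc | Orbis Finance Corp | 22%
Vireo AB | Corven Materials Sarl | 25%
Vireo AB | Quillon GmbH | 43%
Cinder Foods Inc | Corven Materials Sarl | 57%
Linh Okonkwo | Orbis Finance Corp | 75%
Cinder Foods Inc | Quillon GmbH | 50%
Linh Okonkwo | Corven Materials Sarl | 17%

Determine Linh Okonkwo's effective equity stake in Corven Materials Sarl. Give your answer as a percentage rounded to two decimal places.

99.00%

Linh reaches Corven along 3 paths.
Via Vireo: 100% × 25% = 25%.
Direct stake: 17% = 17%.
Via Cinder: 100% × 57% = 57%.
Total: 25% + 17% + 57% = 99%.
Rounded: 99.00%.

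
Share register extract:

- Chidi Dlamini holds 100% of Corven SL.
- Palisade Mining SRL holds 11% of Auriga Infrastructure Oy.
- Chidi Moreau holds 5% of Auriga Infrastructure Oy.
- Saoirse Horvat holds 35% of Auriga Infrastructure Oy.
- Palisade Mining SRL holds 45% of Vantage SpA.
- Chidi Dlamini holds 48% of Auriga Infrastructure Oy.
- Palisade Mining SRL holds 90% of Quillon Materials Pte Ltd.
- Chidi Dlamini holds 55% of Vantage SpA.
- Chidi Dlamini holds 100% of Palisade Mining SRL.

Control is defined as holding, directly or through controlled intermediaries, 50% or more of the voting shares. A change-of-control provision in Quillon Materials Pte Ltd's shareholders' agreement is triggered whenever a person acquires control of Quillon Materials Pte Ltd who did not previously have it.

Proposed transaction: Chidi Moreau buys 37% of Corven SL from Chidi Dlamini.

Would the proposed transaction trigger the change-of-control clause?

No

The purchase adds only to Chidi Moreau's holdings (Chidi Dlamini's stake shrinks), so Chidi Moreau is the only person who could newly come to control Quillon.
Chidi Moreau's largest direct stake is 5% in Auriga, which does not meet the threshold, so Chidi Moreau controls no company.
Neither Chidi Moreau nor any entity Chidi Moreau controls holds any voting interest in Quillon.
So before the transaction, Chidi Moreau does not control Quillon.
After the purchase, Chidi Moreau holds 37% of Corven directly, and Chidi Dlamini's stake falls to 63%.
Chidi Moreau's side now holds 37% of Corven, not ≥ 50%, so Chidi Moreau still does not control Corven.
After the transaction, neither Chidi Moreau nor any entity Chidi Moreau controls holds a voting interest in Quillon, so Chidi Moreau still does not control it.
No new person acquires control, so the clause is not triggered.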